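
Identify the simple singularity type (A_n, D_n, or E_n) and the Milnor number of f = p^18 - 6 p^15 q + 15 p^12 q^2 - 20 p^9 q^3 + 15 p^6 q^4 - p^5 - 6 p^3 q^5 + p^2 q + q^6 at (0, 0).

The Hessian of f at 0 has rank 0. Corank 2; j^3 = p^2*q has shape L^2 M (L != M), so D-series; mu = 7 gives D_7.

Type D_{7}, Milnor number mu = 7.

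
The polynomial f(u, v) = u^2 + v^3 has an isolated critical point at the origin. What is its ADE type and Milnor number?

Type A2, Milnor number mu = 2.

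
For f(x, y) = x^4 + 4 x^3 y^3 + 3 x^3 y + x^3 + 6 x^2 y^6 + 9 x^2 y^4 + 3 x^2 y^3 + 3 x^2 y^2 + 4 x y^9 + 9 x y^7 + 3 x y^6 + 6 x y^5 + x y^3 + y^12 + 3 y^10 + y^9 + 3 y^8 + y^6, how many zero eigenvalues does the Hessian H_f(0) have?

Hessian at 0 has rank 0.

2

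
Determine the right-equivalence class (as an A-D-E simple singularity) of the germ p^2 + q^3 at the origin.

The Hessian of f at 0 has rank 1. Corank 1: A-series; mu = 2 gives A_2.

A_{2}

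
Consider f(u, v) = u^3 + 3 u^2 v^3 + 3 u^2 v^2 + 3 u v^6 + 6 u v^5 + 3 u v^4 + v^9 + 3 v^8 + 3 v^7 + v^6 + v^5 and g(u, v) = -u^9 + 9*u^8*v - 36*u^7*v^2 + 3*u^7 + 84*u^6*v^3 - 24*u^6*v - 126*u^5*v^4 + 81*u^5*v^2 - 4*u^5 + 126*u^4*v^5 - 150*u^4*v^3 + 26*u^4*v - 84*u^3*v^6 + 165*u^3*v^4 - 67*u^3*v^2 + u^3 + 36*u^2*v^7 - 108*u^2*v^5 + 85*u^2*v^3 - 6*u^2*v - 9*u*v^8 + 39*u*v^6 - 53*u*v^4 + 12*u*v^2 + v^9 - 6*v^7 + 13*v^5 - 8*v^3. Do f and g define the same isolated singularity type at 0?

The Hessian of f at 0 has rank 0. Corank 2; j^3 = u^3 is a perfect cube, so E-series; the 5-jet and mu = 8 give E_8. The Hessian of g at 0 has rank 0. Corank 2; j^3 = (u - 2*v)^3 is a perfect cube, so E-series; the 5-jet and mu = 8 give E_8. Both have type E_8, hence right-equivalent.

Yes.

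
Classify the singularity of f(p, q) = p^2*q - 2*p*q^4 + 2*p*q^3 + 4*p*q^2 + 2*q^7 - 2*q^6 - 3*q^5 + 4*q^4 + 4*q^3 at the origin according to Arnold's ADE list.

D8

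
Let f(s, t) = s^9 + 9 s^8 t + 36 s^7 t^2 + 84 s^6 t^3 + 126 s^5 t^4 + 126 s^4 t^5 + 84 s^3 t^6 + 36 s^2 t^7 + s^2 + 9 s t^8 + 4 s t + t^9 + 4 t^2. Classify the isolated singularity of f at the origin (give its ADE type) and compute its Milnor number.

The Hessian of f at 0 has rank 1. Corank 1: A-series; mu = 8 gives A_8.

Type A8, Milnor number mu = 8.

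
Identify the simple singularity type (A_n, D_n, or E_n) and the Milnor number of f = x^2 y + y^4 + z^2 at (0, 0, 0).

The Hessian of f at 0 has rank 1. Corank 2; j^3 = x^2*y has shape L^2 M (L != M), so D-series; mu = 5 gives D_5.

Type D_{5}, Milnor number mu = 5.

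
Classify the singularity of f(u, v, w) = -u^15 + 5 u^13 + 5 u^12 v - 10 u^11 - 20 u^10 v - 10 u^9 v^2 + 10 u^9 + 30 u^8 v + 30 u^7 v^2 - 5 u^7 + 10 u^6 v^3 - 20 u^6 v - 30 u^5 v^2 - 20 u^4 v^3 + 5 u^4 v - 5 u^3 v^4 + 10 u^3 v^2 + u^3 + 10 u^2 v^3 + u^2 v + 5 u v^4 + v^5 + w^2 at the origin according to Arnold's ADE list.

D6

The Hessian of f at 0 is [[0, 0, 0], [0, 0, 0], [0, 0, 2]] with rank 1, so corank 2. A Groebner basis of the Jacobian ideal J(f) in C{u,v,w} is {-u*v/5 + v^4, u*v^2, u^2 + u*v, w}; counting standard monomials gives mu = 6. Corank 2; j^3 = u^2*(u + v) has shape L^2 M (L != M), so D-series; mu = 6 gives D_6.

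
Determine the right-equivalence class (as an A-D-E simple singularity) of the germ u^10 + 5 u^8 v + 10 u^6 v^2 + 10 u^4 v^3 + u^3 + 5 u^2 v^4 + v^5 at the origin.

The Hessian of f at 0 has rank 0. Corank 2; j^3 = u^3 is a perfect cube, so E-series; the 5-jet and mu = 8 give E_8.

E_{8}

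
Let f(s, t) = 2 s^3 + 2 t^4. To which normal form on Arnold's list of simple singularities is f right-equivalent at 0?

The Hessian of f at 0 has rank 0. Corank 2; j^3 = 2*s^3 is a perfect cube, so E-series; the 4-jet and mu = 6 give E_6.

E_{6}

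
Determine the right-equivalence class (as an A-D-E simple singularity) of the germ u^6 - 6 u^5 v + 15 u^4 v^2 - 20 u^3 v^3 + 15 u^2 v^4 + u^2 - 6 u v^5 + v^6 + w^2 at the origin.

The Hessian of f at 0 has rank 2. Corank 1: A-series; mu = 5 gives A_5.

A5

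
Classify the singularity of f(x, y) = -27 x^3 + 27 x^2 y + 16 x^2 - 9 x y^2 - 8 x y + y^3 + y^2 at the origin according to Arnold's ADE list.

A_{2}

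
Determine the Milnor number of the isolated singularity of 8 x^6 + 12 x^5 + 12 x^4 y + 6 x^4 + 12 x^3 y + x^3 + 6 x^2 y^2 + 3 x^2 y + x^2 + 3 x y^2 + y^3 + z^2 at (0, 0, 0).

2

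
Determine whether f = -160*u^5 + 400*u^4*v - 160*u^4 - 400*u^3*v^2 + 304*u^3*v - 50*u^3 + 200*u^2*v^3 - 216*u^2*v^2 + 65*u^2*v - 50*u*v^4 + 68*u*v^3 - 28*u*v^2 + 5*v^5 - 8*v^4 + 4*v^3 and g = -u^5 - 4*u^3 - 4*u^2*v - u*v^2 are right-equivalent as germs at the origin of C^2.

Yes.

The Hessian of f at 0 is [[0, 0], [0, 0]] with rank 0, so corank 2. A Groebner basis of the Jacobian ideal J(f) in C{u,v} is {u^3 - 640*u^2 + 516*u*v - 104*v^2, u^2*v - 1500*u^2 + 1210*u*v - 244*v^2, -3500*u^2 + u*v^2 + 2825*u*v - 570*v^2, -8125*u^2 + 13125*u*v/2 + v^3 - 1325*v^2}; counting standard monomials gives mu = 6. Corank 2; j^3 = -(2*u - v)*(5*u - 2*v)^2 has shape L^2 M (L != M), so D-series; mu = 6 gives D_6. The Hessian of g at 0 is [[0, 0], [0, 0]] with rank 0, so corank 2. A Groebner basis of the Jacobian ideal J(g) in C{u,v} is {32*u*v/5 + v^4 + 16*v^2/5, u*v^2 + v^3/2, u^2 + u*v/2}; counting standard monomials gives mu = 6. Corank 2; j^3 = -u*(2*u + v)^2 has shape L^2 M (L != M), so D-series; mu = 6 gives D_6. Both have type D_6, hence right-equivalent.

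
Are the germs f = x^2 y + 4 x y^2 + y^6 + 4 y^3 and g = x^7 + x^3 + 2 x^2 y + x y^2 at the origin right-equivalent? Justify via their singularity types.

No.

The Hessian of f at 0 is [[0, 0], [0, 0]] with rank 0, so corank 2. A Groebner basis of the Jacobian ideal J(f) in C{x,y} is {x^2/6 + y^5 - 2*y^2/3, x^3 + 8*y^3, x*y + 2*y^2}; counting standard monomials gives mu = 7. Corank 2; j^3 = y*(x + 2*y)^2 has shape L^2 M (L != M), so D-series; mu = 7 gives D_7. The Hessian of g at 0 is [[0, 0], [0, 0]] with rank 0, so corank 2. A Groebner basis of the Jacobian ideal J(g) in C{x,y} is {x*y/7 + y^6 + y^2/7, x*y^2 + y^3, x^2 + x*y}; counting standard monomials gives mu = 8. Corank 2; j^3 = x*(x + y)^2 has shape L^2 M (L != M), so D-series; mu = 8 gives D_8. f is D_7 but g is D_8, hence not right-equivalent.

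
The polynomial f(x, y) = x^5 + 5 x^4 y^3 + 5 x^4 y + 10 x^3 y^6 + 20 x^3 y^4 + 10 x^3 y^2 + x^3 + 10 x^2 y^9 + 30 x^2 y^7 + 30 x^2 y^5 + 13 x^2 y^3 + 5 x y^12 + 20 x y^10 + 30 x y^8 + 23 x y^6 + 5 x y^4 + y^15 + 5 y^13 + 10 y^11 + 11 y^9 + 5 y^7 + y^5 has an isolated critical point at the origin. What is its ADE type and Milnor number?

The Hessian of f at 0 has rank 0. Corank 2; j^3 = x^3 is a perfect cube, so E-series; the 5-jet and mu = 8 give E_8.

Type E_{8}, Milnor number mu = 8.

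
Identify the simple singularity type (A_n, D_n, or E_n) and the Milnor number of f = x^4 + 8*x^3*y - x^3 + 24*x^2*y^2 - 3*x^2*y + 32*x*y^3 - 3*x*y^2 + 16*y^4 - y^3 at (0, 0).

Type E6, Milnor number mu = 6.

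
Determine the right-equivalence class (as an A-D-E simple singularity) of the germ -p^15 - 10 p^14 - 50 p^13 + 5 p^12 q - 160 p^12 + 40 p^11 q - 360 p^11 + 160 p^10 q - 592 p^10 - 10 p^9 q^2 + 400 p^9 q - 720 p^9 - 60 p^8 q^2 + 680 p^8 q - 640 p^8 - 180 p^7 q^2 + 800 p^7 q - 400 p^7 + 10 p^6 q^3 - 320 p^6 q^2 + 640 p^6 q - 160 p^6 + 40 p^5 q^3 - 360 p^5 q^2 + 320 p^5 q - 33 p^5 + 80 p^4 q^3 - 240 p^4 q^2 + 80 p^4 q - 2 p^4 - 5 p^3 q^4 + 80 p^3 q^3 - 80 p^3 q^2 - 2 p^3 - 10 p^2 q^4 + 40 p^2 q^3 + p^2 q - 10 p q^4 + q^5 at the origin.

The Hessian of f at 0 is [[0, 0], [0, 0]] with rank 0, so corank 2. A Groebner basis of the Jacobian ideal J(f) in C{p,q} is {p*q/10 + q^4, p*q^2, p^2 - p*q/2}; counting standard monomials gives mu = 6. Corank 2; j^3 = -p^2*(2*p - q) has shape L^2 M (L != M), so D-series; mu = 6 gives D_6.

D_{6}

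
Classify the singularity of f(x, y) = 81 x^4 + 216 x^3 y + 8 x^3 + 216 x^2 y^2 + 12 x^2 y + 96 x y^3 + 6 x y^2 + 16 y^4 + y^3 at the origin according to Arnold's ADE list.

The Hessian of f at 0 has rank 0. Corank 2; j^3 = (2*x + y)^3 is a perfect cube, so E-series; the 4-jet and mu = 6 give E_6.

E_6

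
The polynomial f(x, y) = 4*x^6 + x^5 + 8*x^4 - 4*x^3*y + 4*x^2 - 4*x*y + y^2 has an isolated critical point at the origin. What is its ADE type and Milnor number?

Type A4, Milnor number mu = 4.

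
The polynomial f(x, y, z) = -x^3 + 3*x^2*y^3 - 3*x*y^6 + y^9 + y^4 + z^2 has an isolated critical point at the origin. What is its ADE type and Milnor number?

The Hessian of f at 0 has rank 1. Corank 2; j^3 = -x^3 is a perfect cube, so E-series; the 4-jet and mu = 6 give E_6.

Type E_{6}, Milnor number mu = 6.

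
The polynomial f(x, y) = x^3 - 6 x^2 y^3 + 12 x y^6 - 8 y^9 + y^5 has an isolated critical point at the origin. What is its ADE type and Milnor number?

Type E8, Milnor number mu = 8.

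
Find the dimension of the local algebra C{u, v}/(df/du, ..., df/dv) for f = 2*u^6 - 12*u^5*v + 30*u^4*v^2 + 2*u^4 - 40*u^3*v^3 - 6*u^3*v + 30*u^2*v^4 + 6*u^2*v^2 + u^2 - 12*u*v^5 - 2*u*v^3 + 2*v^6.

The Hessian of f at 0 has rank 1. Corank 1: A-series; mu = 5 gives A_5.

5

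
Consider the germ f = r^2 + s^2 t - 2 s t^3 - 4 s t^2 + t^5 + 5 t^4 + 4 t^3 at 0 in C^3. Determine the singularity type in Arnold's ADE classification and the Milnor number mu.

Type D_{5}, Milnor number mu = 5.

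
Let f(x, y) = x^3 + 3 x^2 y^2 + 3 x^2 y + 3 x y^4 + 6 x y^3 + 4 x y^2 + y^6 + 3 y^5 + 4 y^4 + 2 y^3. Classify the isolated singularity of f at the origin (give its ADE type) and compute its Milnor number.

Type D_{4}, Milnor number mu = 4.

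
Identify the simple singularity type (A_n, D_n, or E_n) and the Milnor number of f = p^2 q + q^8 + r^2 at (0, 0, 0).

The Hessian of f at 0 is [[0, 0, 0], [0, 0, 0], [0, 0, 2]] with rank 1, so corank 2. A Groebner basis of the Jacobian ideal J(f) in C{p,q,r} is {p^2/8 + q^7, p^3, p*q, r}; counting standard monomials gives mu = 9. Corank 2; j^3 = p^2*q has shape L^2 M (L != M), so D-series; mu = 9 gives D_9.

Type D_9, Milnor number mu = 9.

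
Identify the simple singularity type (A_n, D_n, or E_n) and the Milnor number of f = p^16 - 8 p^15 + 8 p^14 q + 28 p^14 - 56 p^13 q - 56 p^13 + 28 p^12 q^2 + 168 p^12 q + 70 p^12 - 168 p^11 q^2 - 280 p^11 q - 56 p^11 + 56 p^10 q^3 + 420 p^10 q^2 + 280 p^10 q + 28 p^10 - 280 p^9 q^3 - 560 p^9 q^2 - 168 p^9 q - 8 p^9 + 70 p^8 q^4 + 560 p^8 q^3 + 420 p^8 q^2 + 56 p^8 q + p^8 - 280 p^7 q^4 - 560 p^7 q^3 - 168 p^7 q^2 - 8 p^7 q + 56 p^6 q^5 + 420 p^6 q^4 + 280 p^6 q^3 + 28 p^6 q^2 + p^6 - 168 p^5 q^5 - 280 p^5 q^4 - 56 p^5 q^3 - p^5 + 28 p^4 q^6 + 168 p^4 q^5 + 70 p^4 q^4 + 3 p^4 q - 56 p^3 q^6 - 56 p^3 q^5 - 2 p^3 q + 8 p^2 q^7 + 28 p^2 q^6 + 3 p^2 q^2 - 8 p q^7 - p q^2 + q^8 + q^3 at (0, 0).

The Hessian of f at 0 has rank 0. Corank 2; j^3 = -q^2*(p - q) has shape L^2 M (L != M), so D-series; mu = 9 gives D_9.

Type D9, Milnor number mu = 9.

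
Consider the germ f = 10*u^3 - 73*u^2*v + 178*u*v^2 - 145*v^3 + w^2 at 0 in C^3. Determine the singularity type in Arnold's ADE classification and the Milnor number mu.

Type D_4, Milnor number mu = 4.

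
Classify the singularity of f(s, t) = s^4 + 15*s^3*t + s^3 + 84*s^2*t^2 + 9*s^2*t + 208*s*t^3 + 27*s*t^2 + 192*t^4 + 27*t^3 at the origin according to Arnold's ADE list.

The Hessian of f at 0 is [[0, 0], [0, 0]] with rank 0, so corank 2. A Groebner basis of the Jacobian ideal J(f) in C{s,t} is {3*s^2 + 18*s*t + t^4 + t^3 + 27*t^2, s^3 + 63*s^2 + 378*s*t + 48*t^3 + 567*t^2, s^2*t - 13*s^2 - 78*s*t - 40*t^3/3 - 117*t^2, 2*s^2 + s*t^2 + 12*s*t + 11*t^3/3 + 18*t^2}; counting standard monomials gives mu = 7. Corank 2; j^3 = (s + 3*t)^3 is a perfect cube, so E-series; the 4-jet and mu = 7 give E_7.

E7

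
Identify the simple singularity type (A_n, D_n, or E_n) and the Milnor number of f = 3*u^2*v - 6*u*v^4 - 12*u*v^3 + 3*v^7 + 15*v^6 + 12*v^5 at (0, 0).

Type D_7, Milnor number mu = 7.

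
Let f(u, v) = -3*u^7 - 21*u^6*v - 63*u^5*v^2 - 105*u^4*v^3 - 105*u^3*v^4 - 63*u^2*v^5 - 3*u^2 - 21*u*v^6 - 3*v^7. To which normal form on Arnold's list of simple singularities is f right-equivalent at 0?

The Hessian of f at 0 is [[-6, 0], [0, 0]] with rank 1, so corank 1. A Groebner basis of the Jacobian ideal J(f) in C{u,v} is {v^6, u}; counting standard monomials gives mu = 6. Corank 1: A-series; mu = 6 gives A_6.

A6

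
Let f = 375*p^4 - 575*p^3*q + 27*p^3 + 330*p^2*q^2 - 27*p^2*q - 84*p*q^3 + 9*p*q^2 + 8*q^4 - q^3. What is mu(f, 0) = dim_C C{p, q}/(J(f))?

7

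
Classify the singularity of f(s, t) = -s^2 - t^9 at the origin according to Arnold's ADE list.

A_8

The Hessian of f at 0 has rank 1. Corank 1: A-series; mu = 8 gives A_8.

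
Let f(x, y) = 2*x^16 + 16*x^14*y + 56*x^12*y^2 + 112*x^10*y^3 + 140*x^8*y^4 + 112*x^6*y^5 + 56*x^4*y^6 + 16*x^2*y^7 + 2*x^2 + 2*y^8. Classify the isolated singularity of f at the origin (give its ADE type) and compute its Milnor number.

The Hessian of f at 0 has rank 1. Corank 1: A-series; mu = 7 gives A_7.

Type A_{7}, Milnor number mu = 7.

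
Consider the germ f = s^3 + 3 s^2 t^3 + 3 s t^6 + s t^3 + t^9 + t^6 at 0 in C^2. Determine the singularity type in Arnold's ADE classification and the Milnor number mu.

Type E_7, Milnor number mu = 7.

The Hessian of f at 0 has rank 0. Corank 2; j^3 = s^3 is a perfect cube, so E-series; the 4-jet and mu = 7 give E_7.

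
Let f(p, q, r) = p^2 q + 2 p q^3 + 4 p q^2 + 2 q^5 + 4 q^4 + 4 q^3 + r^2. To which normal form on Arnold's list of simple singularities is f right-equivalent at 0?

D_6

The Hessian of f at 0 has rank 1. Corank 2; j^3 = q*(p + 2*q)^2 has shape L^2 M (L != M), so D-series; mu = 6 gives D_6.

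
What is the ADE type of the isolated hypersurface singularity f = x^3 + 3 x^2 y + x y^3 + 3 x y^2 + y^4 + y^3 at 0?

E7

The Hessian of f at 0 has rank 0. Corank 2; j^3 = (x + y)^3 is a perfect cube, so E-series; the 4-jet and mu = 7 give E_7.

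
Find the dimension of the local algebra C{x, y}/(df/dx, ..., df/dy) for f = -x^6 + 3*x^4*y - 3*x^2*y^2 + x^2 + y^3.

2

The Hessian of f at 0 has rank 1. Corank 1: A-series; mu = 2 gives A_2.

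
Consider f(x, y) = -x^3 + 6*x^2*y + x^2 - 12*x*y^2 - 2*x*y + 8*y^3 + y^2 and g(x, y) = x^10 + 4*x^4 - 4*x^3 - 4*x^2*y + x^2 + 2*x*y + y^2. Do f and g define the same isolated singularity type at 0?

The Hessian of f at 0 has rank 1. Corank 1: A-series; mu = 2 gives A_2. The Hessian of g at 0 has rank 1. Corank 1: A-series; mu = 9 gives A_9. f is A_2 but g is A_9, hence not right-equivalent.

No.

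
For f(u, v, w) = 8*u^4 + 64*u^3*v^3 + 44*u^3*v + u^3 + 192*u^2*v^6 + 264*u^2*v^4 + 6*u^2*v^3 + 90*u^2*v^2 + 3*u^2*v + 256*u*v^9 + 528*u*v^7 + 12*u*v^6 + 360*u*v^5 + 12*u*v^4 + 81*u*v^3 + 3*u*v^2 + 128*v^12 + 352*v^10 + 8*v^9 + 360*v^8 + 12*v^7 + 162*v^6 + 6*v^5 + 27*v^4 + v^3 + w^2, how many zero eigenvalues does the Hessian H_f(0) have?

Hessian at 0 has rank 1.

2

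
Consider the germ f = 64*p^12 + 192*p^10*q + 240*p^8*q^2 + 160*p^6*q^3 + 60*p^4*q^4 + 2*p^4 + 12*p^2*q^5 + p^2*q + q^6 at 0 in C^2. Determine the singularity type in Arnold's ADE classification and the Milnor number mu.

Type D_{7}, Milnor number mu = 7.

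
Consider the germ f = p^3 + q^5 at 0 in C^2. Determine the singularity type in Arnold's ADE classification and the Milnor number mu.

The Hessian of f at 0 is [[0, 0], [0, 0]] with rank 0, so corank 2. A Groebner basis of the Jacobian ideal J(f) in C{p,q} is {q^4, p^2}; counting standard monomials gives mu = 8. Corank 2; j^3 = p^3 is a perfect cube, so E-series; the 5-jet and mu = 8 give E_8.

Type E8, Milnor number mu = 8.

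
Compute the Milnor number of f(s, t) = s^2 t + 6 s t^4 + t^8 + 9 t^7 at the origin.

The Hessian of f at 0 has rank 0. Corank 2; j^3 = s^2*t has shape L^2 M (L != M), so D-series; mu = 9 gives D_9.

9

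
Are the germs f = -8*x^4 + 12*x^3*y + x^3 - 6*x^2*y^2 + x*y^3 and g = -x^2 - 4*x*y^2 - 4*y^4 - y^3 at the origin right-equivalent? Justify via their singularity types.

The Hessian of f at 0 is [[0, 0], [0, 0]] with rank 0, so corank 2. A Groebner basis of the Jacobian ideal J(f) in C{x,y} is {3*x^2/4 + y^4 + y^3/4, x^3, x^2*y - x^2/4 - y^3/12, -x^2 + x*y^2 - y^3/3}; counting standard monomials gives mu = 7. Corank 2; j^3 = x^3 is a perfect cube, so E-series; the 4-jet and mu = 7 give E_7. The Hessian of g at 0 is [[-2, 0], [0, 0]] with rank 1, so corank 1. A Groebner basis of the Jacobian ideal J(g) in C{x,y} is {y^2, x}; counting standard monomials gives mu = 2. Corank 1: A-series; mu = 2 gives A_2. f is E_7 but g is A_2, hence not right-equivalent.

No.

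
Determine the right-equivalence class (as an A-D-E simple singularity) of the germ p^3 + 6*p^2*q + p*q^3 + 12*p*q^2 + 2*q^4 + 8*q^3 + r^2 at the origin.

The Hessian of f at 0 has rank 1. Corank 2; j^3 = (p + 2*q)^3 is a perfect cube, so E-series; the 4-jet and mu = 7 give E_7.

E_7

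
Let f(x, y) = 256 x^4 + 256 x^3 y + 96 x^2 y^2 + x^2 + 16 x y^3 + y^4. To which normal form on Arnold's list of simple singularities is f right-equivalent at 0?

The Hessian of f at 0 has rank 1. Corank 1: A-series; mu = 3 gives A_3.

A_{3}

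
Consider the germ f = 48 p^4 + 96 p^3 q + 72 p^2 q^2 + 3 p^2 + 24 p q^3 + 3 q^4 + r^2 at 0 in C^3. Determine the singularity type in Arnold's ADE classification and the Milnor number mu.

Type A3, Milnor number mu = 3.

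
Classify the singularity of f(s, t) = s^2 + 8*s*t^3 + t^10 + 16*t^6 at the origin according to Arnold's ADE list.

The Hessian of f at 0 has rank 1. Corank 1: A-series; mu = 9 gives A_9.

A_9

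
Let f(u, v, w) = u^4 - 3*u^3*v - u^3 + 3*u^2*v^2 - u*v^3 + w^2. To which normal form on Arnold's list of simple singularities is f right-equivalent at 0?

The Hessian of f at 0 has rank 1. Corank 2; j^3 = -u^3 is a perfect cube, so E-series; the 4-jet and mu = 7 give E_7.

E7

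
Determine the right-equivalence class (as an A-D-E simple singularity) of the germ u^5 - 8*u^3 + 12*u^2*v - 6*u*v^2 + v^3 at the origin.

E8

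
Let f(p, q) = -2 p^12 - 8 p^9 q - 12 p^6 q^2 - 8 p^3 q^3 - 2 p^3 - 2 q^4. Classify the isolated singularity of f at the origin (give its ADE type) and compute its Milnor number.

Type E_6, Milnor number mu = 6.

The Hessian of f at 0 has rank 0. Corank 2; j^3 = -2*p^3 is a perfect cube, so E-series; the 4-jet and mu = 6 give E_6.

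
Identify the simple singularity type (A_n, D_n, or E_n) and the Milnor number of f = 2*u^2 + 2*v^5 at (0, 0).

Type A_4, Milnor number mu = 4.

The Hessian of f at 0 is [[4, 0], [0, 0]] with rank 1, so corank 1. A Groebner basis of the Jacobian ideal J(f) in C{u,v} is {v^4, u}; counting standard monomials gives mu = 4. Corank 1: A-series; mu = 4 gives A_4.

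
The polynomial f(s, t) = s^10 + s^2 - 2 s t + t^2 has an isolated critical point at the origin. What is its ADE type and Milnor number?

Type A9, Milnor number mu = 9.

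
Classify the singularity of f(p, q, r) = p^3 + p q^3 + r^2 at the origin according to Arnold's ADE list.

The Hessian of f at 0 has rank 1. Corank 2; j^3 = p^3 is a perfect cube, so E-series; the 4-jet and mu = 7 give E_7.

E_7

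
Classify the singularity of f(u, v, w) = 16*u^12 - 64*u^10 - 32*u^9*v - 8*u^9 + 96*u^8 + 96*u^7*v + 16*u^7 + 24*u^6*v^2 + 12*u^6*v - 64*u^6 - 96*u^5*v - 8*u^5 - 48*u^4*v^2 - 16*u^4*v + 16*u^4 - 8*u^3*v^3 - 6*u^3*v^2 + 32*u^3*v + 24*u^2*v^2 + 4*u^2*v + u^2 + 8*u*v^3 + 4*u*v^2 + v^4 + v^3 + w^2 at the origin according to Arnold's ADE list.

The Hessian of f at 0 is [[2, 0, 0], [0, 0, 0], [0, 0, 2]] with rank 2, so corank 1. A Groebner basis of the Jacobian ideal J(f) in C{u,v,w} is {v^2, u, w}; counting standard monomials gives mu = 2. Corank 1: A-series; mu = 2 gives A_2.

A2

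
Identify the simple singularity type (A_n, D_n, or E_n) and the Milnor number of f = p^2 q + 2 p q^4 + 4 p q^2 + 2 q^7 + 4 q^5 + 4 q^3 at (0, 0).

The Hessian of f at 0 is [[0, 0], [0, 0]] with rank 0, so corank 2. A Groebner basis of the Jacobian ideal J(f) in C{p,q} is {-p^2/6 + p*q^3 - 8*p*q/3 - 14*q^2/3, p*q + q^4 + 2*q^2, p^3 - 12*p*q^2 - 16*q^3, p^2*q + 4*p*q^2 + 4*q^3}; counting standard monomials gives mu = 8. Corank 2; j^3 = q*(p + 2*q)^2 has shape L^2 M (L != M), so D-series; mu = 8 gives D_8.

Type D8, Milnor number mu = 8.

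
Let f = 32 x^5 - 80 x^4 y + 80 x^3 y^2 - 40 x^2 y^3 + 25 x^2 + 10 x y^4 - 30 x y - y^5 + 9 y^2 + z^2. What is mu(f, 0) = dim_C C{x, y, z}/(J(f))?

4

The Hessian of f at 0 is [[50, -30, 0], [-30, 18, 0], [0, 0, 2]] with rank 2, so corank 1. A Groebner basis of the Jacobian ideal J(f) in C{x,y,z} is {y^4, x - 3*y/5, z}; counting standard monomials gives mu = 4. Corank 1: A-series; mu = 4 gives A_4.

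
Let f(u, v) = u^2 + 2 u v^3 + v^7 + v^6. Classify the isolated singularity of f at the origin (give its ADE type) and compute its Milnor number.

Type A_6, Milnor number mu = 6.

The Hessian of f at 0 is [[2, 0], [0, 0]] with rank 1, so corank 1. A Groebner basis of the Jacobian ideal J(f) in C{u,v} is {u + v^3, u^2}; counting standard monomials gives mu = 6. Corank 1: A-series; mu = 6 gives A_6.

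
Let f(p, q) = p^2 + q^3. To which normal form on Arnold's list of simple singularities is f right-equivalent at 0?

A_{2}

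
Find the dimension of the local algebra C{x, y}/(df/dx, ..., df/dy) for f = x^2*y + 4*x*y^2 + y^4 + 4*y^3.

5

The Hessian of f at 0 has rank 0. Corank 2; j^3 = y*(x + 2*y)^2 has shape L^2 M (L != M), so D-series; mu = 5 gives D_5.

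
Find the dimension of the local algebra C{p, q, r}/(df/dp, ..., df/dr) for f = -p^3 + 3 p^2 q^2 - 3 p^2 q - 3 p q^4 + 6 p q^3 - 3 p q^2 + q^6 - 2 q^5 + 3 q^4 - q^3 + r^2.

The Hessian of f at 0 has rank 1. Corank 2; j^3 = -(p + q)^3 is a perfect cube, so E-series; the 5-jet and mu = 8 give E_8.

8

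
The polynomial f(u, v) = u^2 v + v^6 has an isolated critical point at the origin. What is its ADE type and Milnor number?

The Hessian of f at 0 has rank 0. Corank 2; j^3 = u^2*v has shape L^2 M (L != M), so D-series; mu = 7 gives D_7.

Type D_7, Milnor number mu = 7.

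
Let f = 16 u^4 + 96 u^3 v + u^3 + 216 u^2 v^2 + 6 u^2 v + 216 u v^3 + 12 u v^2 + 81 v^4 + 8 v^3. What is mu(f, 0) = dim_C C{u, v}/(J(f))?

6

The Hessian of f at 0 is [[0, 0], [0, 0]] with rank 0, so corank 2. A Groebner basis of the Jacobian ideal J(f) in C{u,v} is {v^4, u*v^2 + 11*v^3/6, u^2 + 4*u*v + 4*v^2}; counting standard monomials gives mu = 6. Corank 2; j^3 = (u + 2*v)^3 is a perfect cube, so E-series; the 4-jet and mu = 6 give E_6.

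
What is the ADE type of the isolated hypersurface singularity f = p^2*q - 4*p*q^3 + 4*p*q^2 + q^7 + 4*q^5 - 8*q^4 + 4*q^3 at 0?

D8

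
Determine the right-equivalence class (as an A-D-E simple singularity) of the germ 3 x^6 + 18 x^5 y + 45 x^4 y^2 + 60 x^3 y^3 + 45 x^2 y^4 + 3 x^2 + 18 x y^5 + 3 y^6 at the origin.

A5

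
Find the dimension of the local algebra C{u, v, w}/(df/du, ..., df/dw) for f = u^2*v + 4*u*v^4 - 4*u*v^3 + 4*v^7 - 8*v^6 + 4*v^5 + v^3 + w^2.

4

The Hessian of f at 0 has rank 1. Corank 2; j^3 = v*(u^2 + v^2) splits into three distinct lines over C (the quadratic factor has nonzero discriminant), so D_4.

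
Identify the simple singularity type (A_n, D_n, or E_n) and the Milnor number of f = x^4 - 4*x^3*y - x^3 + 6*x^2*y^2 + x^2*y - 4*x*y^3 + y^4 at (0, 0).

The Hessian of f at 0 has rank 0. Corank 2; j^3 = -x^2*(x - y) has shape L^2 M (L != M), so D-series; mu = 5 gives D_5.

Type D_{5}, Milnor number mu = 5.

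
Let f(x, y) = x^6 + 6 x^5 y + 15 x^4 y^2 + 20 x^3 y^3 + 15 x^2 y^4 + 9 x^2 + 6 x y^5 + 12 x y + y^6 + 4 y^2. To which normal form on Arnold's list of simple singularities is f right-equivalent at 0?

The Hessian of f at 0 is [[18, 12], [12, 8]] with rank 1, so corank 1. A Groebner basis of the Jacobian ideal J(f) in C{x,y} is {y^5, x + 2*y/3}; counting standard monomials gives mu = 5. Corank 1: A-series; mu = 5 gives A_5.

A_{5}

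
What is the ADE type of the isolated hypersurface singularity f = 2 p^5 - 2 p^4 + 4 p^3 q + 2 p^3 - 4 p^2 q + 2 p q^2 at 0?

D5

The Hessian of f at 0 is [[0, 0], [0, 0]] with rank 0, so corank 2. A Groebner basis of the Jacobian ideal J(f) in C{p,q} is {p*q^2 - p*q/5 + q^2/5, -p*q/5 + q^3 + q^2/5, p^2 - 6*p*q/5 + q^2/5}; counting standard monomials gives mu = 5. Corank 2; j^3 = 2*p*(p - q)^2 has shape L^2 M (L != M), so D-series; mu = 5 gives D_5.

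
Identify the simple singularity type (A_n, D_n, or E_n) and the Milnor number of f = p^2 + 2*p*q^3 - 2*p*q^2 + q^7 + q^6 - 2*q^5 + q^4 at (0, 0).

The Hessian of f at 0 is [[2, 0], [0, 0]] with rank 1, so corank 1. A Groebner basis of the Jacobian ideal J(f) in C{p,q} is {p^3, p^2*q + p^2/2 + p*q/2 + p/2 - q^2/2, -p^2/2 + p*q^2 + p*q/2 + p/2 - q^2/2, p + q^3 - q^2}; counting standard monomials gives mu = 6. Corank 1: A-series; mu = 6 gives A_6.

Type A6, Milnor number mu = 6.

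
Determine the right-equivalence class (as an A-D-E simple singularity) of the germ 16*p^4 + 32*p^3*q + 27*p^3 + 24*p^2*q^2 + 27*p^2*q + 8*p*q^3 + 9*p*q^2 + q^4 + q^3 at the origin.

E_{6}

The Hessian of f at 0 has rank 0. Corank 2; j^3 = (3*p + q)^3 is a perfect cube, so E-series; the 4-jet and mu = 6 give E_6.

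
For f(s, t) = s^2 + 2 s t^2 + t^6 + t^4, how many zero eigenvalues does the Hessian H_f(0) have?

1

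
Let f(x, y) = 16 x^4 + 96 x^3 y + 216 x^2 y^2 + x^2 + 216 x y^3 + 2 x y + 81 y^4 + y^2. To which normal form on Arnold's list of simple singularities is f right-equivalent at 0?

The Hessian of f at 0 is [[2, 2], [2, 2]] with rank 1, so corank 1. A Groebner basis of the Jacobian ideal J(f) in C{x,y} is {y^3, x + y}; counting standard monomials gives mu = 3. Corank 1: A-series; mu = 3 gives A_3.

A3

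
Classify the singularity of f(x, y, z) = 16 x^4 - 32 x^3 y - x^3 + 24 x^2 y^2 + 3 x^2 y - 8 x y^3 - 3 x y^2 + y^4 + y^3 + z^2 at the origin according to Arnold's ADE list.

The Hessian of f at 0 is [[0, 0, 0], [0, 0, 0], [0, 0, 2]] with rank 1, so corank 2. A Groebner basis of the Jacobian ideal J(f) in C{x,y,z} is {y^4, x*y^2 - 5*y^3/6, x^2 - 2*x*y + y^2, z}; counting standard monomials gives mu = 6. Corank 2; j^3 = -(x - y)^3 is a perfect cube, so E-series; the 4-jet and mu = 6 give E_6.

E_6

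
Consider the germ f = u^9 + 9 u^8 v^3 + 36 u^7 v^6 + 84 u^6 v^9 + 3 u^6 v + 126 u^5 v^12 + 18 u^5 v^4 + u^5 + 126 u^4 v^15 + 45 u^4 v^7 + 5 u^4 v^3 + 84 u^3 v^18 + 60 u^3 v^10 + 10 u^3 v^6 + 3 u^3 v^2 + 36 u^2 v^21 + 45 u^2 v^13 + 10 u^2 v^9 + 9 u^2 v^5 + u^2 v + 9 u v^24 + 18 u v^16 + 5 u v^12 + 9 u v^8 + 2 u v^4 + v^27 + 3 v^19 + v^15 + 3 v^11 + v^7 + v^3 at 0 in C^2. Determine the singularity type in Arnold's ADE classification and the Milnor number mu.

Type D4, Milnor number mu = 4.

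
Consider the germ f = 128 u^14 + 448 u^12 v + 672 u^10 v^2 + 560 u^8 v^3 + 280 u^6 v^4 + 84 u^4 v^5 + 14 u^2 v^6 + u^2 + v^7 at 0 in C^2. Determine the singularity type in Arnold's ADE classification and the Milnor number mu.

The Hessian of f at 0 is [[2, 0], [0, 0]] with rank 1, so corank 1. A Groebner basis of the Jacobian ideal J(f) in C{u,v} is {v^6, u}; counting standard monomials gives mu = 6. Corank 1: A-series; mu = 6 gives A_6.

Type A_{6}, Milnor number mu = 6.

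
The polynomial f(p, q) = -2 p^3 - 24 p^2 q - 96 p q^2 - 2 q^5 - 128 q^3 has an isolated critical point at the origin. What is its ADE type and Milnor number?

The Hessian of f at 0 has rank 0. Corank 2; j^3 = -2*(p + 4*q)^3 is a perfect cube, so E-series; the 5-jet and mu = 8 give E_8.

Type E_8, Milnor number mu = 8.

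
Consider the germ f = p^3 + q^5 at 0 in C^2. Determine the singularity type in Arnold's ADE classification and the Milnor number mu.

Type E_{8}, Milnor number mu = 8.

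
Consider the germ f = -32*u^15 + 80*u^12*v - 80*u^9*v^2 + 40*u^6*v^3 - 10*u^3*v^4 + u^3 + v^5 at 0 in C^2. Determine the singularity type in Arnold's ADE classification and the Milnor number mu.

The Hessian of f at 0 has rank 0. Corank 2; j^3 = u^3 is a perfect cube, so E-series; the 5-jet and mu = 8 give E_8.

Type E_8, Milnor number mu = 8.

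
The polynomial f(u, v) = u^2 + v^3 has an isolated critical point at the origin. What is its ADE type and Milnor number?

The Hessian of f at 0 is [[2, 0], [0, 0]] with rank 1, so corank 1. A Groebner basis of the Jacobian ideal J(f) in C{u,v} is {v^2, u}; counting standard monomials gives mu = 2. Corank 1: A-series; mu = 2 gives A_2.

Type A_2, Milnor number mu = 2.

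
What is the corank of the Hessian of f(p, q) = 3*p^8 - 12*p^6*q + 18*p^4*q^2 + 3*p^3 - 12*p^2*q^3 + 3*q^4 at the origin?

The Hessian at 0 is [[0, 0], [0, 0]] of rank 0; hence corank 2.

2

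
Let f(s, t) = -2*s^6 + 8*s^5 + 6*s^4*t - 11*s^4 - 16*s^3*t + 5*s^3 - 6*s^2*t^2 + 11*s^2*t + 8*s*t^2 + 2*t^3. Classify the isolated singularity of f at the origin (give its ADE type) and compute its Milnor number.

Type D_{4}, Milnor number mu = 4.

The Hessian of f at 0 has rank 0. Corank 2; j^3 = (s + t)*(5*s^2 + 6*s*t + 2*t^2) splits into three distinct lines over C (the quadratic factor has nonzero discriminant), so D_4.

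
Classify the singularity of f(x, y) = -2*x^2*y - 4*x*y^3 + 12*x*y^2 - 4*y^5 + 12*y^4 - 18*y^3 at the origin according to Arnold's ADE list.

D_6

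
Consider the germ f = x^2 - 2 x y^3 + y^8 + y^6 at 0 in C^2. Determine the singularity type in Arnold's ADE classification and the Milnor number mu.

The Hessian of f at 0 has rank 1. Corank 1: A-series; mu = 7 gives A_7.

Type A_7, Milnor number mu = 7.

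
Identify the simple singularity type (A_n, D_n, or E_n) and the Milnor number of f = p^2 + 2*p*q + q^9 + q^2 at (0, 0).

Type A8, Milnor number mu = 8.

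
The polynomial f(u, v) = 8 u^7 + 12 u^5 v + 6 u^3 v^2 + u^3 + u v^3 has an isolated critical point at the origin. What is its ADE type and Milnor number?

The Hessian of f at 0 has rank 0. Corank 2; j^3 = u^3 is a perfect cube, so E-series; the 4-jet and mu = 7 give E_7.

Type E7, Milnor number mu = 7.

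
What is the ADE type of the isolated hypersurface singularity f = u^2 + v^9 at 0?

A_{8}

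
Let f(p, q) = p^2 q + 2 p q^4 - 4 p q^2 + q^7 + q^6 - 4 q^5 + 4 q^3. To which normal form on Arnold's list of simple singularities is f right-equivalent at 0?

D_{7}

The Hessian of f at 0 has rank 0. Corank 2; j^3 = q*(p - 2*q)^2 has shape L^2 M (L != M), so D-series; mu = 7 gives D_7.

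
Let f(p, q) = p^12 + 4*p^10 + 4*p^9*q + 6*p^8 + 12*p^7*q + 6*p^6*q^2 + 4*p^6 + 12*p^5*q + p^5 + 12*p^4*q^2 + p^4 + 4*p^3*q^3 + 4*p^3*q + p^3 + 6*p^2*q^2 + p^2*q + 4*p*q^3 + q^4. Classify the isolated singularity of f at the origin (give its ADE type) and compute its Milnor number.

Type D_5, Milnor number mu = 5.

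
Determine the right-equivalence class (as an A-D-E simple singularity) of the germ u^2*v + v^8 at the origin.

The Hessian of f at 0 has rank 0. Corank 2; j^3 = u^2*v has shape L^2 M (L != M), so D-series; mu = 9 gives D_9.

D_9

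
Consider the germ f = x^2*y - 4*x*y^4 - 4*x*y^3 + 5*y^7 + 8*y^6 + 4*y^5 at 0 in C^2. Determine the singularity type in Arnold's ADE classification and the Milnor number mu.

The Hessian of f at 0 has rank 0. Corank 2; j^3 = x^2*y has shape L^2 M (L != M), so D-series; mu = 8 gives D_8.

Type D8, Milnor number mu = 8.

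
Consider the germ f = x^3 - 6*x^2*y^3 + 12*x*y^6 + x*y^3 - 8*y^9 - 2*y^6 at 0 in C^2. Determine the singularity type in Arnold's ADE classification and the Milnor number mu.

The Hessian of f at 0 has rank 0. Corank 2; j^3 = x^3 is a perfect cube, so E-series; the 4-jet and mu = 7 give E_7.

Type E_{7}, Milnor number mu = 7.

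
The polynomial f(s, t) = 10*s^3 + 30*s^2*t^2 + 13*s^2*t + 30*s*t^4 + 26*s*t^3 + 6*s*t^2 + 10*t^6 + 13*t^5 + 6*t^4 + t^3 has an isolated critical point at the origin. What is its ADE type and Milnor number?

The Hessian of f at 0 is [[0, 0], [0, 0]] with rank 0, so corank 2. A Groebner basis of the Jacobian ideal J(f) in C{s,t} is {t^3, s^2 - 3*t^2/11, s*t + 6*t^2/11}; counting standard monomials gives mu = 4. Corank 2; j^3 = (2*s + t)*(5*s^2 + 4*s*t + t^2) splits into three distinct lines over C (the quadratic factor has nonzero discriminant), so D_4.

Type D_4, Milnor number mu = 4.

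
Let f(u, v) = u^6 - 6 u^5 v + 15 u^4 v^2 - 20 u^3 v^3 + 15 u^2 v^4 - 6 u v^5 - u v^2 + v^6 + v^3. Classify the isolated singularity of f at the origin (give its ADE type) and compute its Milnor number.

The Hessian of f at 0 has rank 0. Corank 2; j^3 = -v^2*(u - v) has shape L^2 M (L != M), so D-series; mu = 7 gives D_7.

Type D_7, Milnor number mu = 7.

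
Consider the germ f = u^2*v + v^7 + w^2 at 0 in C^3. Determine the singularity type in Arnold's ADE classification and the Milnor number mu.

Type D8, Milnor number mu = 8.

The Hessian of f at 0 has rank 1. Corank 2; j^3 = u^2*v has shape L^2 M (L != M), so D-series; mu = 8 gives D_8.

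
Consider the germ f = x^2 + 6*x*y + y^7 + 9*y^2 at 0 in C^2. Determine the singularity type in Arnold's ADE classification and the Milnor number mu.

The Hessian of f at 0 is [[2, 6], [6, 18]] with rank 1, so corank 1. A Groebner basis of the Jacobian ideal J(f) in C{x,y} is {y^6, x + 3*y}; counting standard monomials gives mu = 6. Corank 1: A-series; mu = 6 gives A_6.

Type A_{6}, Milnor number mu = 6.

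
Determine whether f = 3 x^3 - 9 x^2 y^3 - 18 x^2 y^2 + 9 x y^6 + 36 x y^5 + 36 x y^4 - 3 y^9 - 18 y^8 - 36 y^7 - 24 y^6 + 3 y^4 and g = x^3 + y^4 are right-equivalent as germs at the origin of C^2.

The Hessian of f at 0 is [[0, 0], [0, 0]] with rank 0, so corank 2. A Groebner basis of the Jacobian ideal J(f) in C{x,y} is {x^3, x^2*y, -x^2/4 + x*y^2, y^3}; counting standard monomials gives mu = 6. Corank 2; j^3 = 3*x^3 is a perfect cube, so E-series; the 4-jet and mu = 6 give E_6. The Hessian of g at 0 is [[0, 0], [0, 0]] with rank 0, so corank 2. A Groebner basis of the Jacobian ideal J(g) in C{x,y} is {y^3, x^2}; counting standard monomials gives mu = 6. Corank 2; j^3 = x^3 is a perfect cube, so E-series; the 4-jet and mu = 6 give E_6. Both have type E_6, hence right-equivalent.

Yes.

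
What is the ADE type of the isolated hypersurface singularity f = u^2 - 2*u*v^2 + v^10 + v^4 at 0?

The Hessian of f at 0 has rank 1. Corank 1: A-series; mu = 9 gives A_9.

A_{9}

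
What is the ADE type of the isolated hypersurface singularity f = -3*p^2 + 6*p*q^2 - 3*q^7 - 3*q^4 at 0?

A_{6}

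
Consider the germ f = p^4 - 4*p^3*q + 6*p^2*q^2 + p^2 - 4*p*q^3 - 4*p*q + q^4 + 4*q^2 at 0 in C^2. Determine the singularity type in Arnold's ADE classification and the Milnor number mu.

The Hessian of f at 0 has rank 1. Corank 1: A-series; mu = 3 gives A_3.

Type A_{3}, Milnor number mu = 3.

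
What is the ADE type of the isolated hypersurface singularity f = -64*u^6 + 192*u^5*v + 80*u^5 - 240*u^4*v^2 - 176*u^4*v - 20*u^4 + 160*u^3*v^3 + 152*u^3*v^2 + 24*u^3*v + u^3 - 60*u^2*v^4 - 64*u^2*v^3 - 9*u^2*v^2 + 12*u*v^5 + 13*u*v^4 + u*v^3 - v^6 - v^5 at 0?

E_7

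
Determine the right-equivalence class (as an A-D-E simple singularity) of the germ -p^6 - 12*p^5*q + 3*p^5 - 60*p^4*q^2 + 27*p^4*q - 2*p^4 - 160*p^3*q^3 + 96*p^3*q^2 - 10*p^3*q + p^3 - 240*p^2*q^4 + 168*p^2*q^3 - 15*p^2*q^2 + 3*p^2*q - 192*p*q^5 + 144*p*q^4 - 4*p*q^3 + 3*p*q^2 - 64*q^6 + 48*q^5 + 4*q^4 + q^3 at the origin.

The Hessian of f at 0 has rank 0. Corank 2; j^3 = (p + q)^3 is a perfect cube, so E-series; the 4-jet and mu = 6 give E_6.

E_{6}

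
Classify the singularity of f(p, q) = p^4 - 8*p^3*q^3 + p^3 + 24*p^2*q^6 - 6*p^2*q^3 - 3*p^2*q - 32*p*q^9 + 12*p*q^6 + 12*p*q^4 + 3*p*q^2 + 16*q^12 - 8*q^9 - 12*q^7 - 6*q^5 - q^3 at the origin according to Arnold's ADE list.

The Hessian of f at 0 has rank 0. Corank 2; j^3 = (p - q)^3 is a perfect cube, so E-series; the 4-jet and mu = 6 give E_6.

E_{6}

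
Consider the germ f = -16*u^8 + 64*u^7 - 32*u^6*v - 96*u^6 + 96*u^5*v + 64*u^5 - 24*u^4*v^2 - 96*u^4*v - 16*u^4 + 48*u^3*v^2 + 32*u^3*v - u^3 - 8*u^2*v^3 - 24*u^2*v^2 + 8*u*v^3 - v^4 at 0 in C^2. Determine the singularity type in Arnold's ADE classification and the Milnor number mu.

Type E_{6}, Milnor number mu = 6.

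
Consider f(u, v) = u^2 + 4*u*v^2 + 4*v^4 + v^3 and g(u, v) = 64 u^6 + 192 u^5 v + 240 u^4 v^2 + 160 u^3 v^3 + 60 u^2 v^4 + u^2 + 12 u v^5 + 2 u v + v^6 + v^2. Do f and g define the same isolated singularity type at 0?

The Hessian of f at 0 is [[2, 0], [0, 0]] with rank 1, so corank 1. A Groebner basis of the Jacobian ideal J(f) in C{u,v} is {v^2, u}; counting standard monomials gives mu = 2. Corank 1: A-series; mu = 2 gives A_2. The Hessian of g at 0 is [[2, 2], [2, 2]] with rank 1, so corank 1. A Groebner basis of the Jacobian ideal J(g) in C{u,v} is {v^5, u + v}; counting standard monomials gives mu = 5. Corank 1: A-series; mu = 5 gives A_5. f is A_2 but g is A_5, hence not right-equivalent.

No.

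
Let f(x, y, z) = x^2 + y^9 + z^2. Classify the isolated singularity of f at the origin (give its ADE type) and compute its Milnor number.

Type A8, Milnor number mu = 8.

The Hessian of f at 0 has rank 2. Corank 1: A-series; mu = 8 gives A_8.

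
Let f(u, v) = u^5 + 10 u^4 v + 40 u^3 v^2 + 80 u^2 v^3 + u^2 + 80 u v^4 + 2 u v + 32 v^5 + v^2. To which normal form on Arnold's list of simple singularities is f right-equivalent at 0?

The Hessian of f at 0 is [[2, 2], [2, 2]] with rank 1, so corank 1. A Groebner basis of the Jacobian ideal J(f) in C{u,v} is {v^4, u + v}; counting standard monomials gives mu = 4. Corank 1: A-series; mu = 4 gives A_4.

A_{4}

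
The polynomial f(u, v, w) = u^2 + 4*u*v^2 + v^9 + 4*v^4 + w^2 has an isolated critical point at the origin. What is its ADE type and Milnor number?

The Hessian of f at 0 has rank 2. Corank 1: A-series; mu = 8 gives A_8.

Type A_8, Milnor number mu = 8.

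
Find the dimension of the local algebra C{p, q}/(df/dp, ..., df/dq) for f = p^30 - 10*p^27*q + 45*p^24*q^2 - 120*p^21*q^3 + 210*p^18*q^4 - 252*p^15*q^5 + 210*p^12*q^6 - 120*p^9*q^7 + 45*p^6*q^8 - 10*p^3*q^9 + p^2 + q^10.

The Hessian of f at 0 is [[2, 0], [0, 0]] with rank 1, so corank 1. A Groebner basis of the Jacobian ideal J(f) in C{p,q} is {q^9, p}; counting standard monomials gives mu = 9. Corank 1: A-series; mu = 9 gives A_9.

9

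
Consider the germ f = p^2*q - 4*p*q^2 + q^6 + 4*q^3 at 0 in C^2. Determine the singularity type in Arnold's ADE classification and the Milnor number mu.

Type D_7, Milnor number mu = 7.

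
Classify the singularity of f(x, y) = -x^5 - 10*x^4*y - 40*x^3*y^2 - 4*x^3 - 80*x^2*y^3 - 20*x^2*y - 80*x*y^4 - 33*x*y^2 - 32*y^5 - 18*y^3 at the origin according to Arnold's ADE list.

D_6

The Hessian of f at 0 has rank 0. Corank 2; j^3 = -(x + 2*y)*(2*x + 3*y)^2 has shape L^2 M (L != M), so D-series; mu = 6 gives D_6.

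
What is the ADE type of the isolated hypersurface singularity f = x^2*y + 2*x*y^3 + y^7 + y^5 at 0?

D_{8}

The Hessian of f at 0 has rank 0. Corank 2; j^3 = x^2*y has shape L^2 M (L != M), so D-series; mu = 8 gives D_8.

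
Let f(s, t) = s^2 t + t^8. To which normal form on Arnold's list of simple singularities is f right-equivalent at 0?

The Hessian of f at 0 has rank 0. Corank 2; j^3 = s^2*t has shape L^2 M (L != M), so D-series; mu = 9 gives D_9.

D_{9}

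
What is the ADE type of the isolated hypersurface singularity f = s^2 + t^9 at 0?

The Hessian of f at 0 is [[2, 0], [0, 0]] with rank 1, so corank 1. A Groebner basis of the Jacobian ideal J(f) in C{s,t} is {t^8, s}; counting standard monomials gives mu = 8. Corank 1: A-series; mu = 8 gives A_8.

A_8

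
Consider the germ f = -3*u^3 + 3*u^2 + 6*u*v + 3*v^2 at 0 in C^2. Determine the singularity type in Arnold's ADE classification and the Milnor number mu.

The Hessian of f at 0 has rank 1. Corank 1: A-series; mu = 2 gives A_2.

Type A_2, Milnor number mu = 2.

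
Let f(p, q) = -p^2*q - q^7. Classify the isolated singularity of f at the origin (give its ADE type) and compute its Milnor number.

The Hessian of f at 0 has rank 0. Corank 2; j^3 = -p^2*q has shape L^2 M (L != M), so D-series; mu = 8 gives D_8.

Type D_8, Milnor number mu = 8.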